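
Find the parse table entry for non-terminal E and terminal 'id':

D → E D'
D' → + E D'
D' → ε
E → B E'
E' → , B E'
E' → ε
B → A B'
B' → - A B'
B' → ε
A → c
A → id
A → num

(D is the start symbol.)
E → B E'

To find M[E, 'id'], we find productions for E where 'id' is in the predict set (PREDICT(N → α) = (FIRST(α) \ {ε}) ∪ (FOLLOW(N) if α ⇒* ε)).

Relevant sets:
  FIRST(B) = { 'c', 'id', 'num' }

E → B E': PREDICT = { 'c', 'id', 'num' }
  'id' is in predict set, so this production goes in M[E, 'id']

M[E, 'id'] = E → B E'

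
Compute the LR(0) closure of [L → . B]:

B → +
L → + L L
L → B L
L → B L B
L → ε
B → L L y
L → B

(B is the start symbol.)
Start with: [L → . B]
  [L → . B] has the dot before B: add [B → . +], [B → . L L y]
  [B → . L L y] has the dot before L: add [L → . + L L], [L → . B L], [L → . B L B], [L → .]
No further items can be added.

CLOSURE = { [B → . +], [B → . L L y], [L → . + L L], [L → . B L B], [L → . B L], [L → . B], [L → .] }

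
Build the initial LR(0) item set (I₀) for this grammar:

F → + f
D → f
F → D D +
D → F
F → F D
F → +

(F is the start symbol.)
{ [D → . F], [D → . f], [F → . + f], [F → . +], [F → . D D +], [F → . F D], [F' → . F] }

First, augment the grammar with F' → F
I₀ = CLOSURE({ [F' → . F] }):
  [F' → . F] has the dot before F: add [F → . + f], [F → . D D +], [F → . F D], [F → . +]
  [F → . D D +] has the dot before D: add [D → . f], [D → . F]
No further items can be added.

I₀ = { [D → . F], [D → . f], [F → . + f], [F → . +], [F → . D D +], [F → . F D], [F' → . F] }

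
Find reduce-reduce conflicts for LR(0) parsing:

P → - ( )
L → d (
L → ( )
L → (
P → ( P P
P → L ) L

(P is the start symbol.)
Augment with P' → P and build the canonical LR(0) collection (I0 = CLOSURE({[P' → . P]}), then GOTO on every symbol after a dot until no new states appear). It has 15 states:
  I0: { [L → . ( )], [L → . (], [L → . d (], [P → . ( P P], [P → . - ( )], [P → . L ) L], [P' → . P] }  — shift
  I1: { [L → ( . )], [L → ( .], [L → . ( )], [L → . (], [L → . d (], [P → ( . P P], [P → . ( P P], [P → . - ( )], [P → . L ) L] }  — shift, reduce
  I2: { [P → - . ( )] }  — shift
  I3: { [P → L . ) L] }  — shift
  I4: { [P' → P .] }  — accept
  I5: { [L → d . (] }  — shift
  I6: { [L → d ( .] }  — reduce
  I7: { [L → . ( )], [L → . (], [L → . d (], [P → L ) . L] }  — shift
  I8: { [L → ( . )], [L → ( .] }  — shift, reduce
  I9: { [P → L ) L .] }  — reduce
  I10: { [L → ( ) .] }  — reduce
  I11: { [P → - ( . )] }  — shift
  I12: { [P → - ( ) .] }  — reduce
  I13: { [L → . ( )], [L → . (], [L → . d (], [P → ( P . P], [P → . ( P P], [P → . - ( )], [P → . L ) L] }  — shift
  I14: { [P → ( P P .] }  — reduce

No state contains more than one complete item.

Answer: No reduce-reduce conflicts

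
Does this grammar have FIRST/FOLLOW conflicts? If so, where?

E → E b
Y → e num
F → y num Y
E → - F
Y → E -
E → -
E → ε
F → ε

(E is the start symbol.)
Yes. E → E b with FOLLOW(E) on { '-', 'b' }; E → '-' F with FOLLOW(E) on { '-' }; E → '-' with FOLLOW(E) on { '-' }

Nullable non-terminals: E, F.
FIRST sets used below: FIRST(E) = { '-', 'b', ε }

E: nullable alternative(s) E → ε; FOLLOW(E) = { $, '-', 'b' }
  E → E b: FIRST \ {ε} = { '-', 'b' } — overlaps FOLLOW(E) on { '-', 'b' }: CONFLICT
  E → - F: FIRST \ {ε} = { '-' } — overlaps FOLLOW(E) on { '-' }: CONFLICT
  E → -: FIRST \ {ε} = { '-' } — overlaps FOLLOW(E) on { '-' }: CONFLICT
  E → ε: FIRST \ {ε} = { } — this is the only nullable alternative, skip

F: nullable alternative(s) F → ε; FOLLOW(F) = { $, '-', 'b' }
  F → y num Y: FIRST \ {ε} = { 'y' } — disjoint from FOLLOW(F)
  F → ε: FIRST \ {ε} = { } — this is the only nullable alternative, skip

Y has no nullable alternative, so no FIRST/FOLLOW check is needed there.

So the grammar has 3 FIRST/FOLLOW conflicts (marked CONFLICT above).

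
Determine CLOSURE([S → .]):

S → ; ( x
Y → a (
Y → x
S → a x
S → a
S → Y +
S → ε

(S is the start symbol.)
{ [S → .] }

To compute CLOSURE, for each item [A → α.Bβ] where B is a non-terminal, add [B → .γ] for all productions B → γ; repeat for the newly added items until nothing changes.

Start with: [S → .]
The dot is at the end, so nothing is added.

CLOSURE = { [S → .] }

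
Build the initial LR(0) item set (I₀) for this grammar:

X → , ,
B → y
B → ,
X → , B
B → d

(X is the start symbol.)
{ [X → . , ,], [X → . , B], [X' → . X] }

First, augment the grammar with X' → X
I₀ = CLOSURE({ [X' → . X] }):
  [X' → . X] has the dot before X: add [X → . , ,], [X → . , B]
No further items can be added.

I₀ = { [X → . , ,], [X → . , B], [X' → . X] }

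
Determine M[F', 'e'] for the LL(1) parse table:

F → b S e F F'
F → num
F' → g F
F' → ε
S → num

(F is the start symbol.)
Empty (error entry)

To find M[F', 'e'], we find productions for F' where 'e' is in the predict set (PREDICT(N → α) = (FIRST(α) \ {ε}) ∪ (FOLLOW(N) if α ⇒* ε)).

Relevant sets:
  FOLLOW(F') = { $, 'g' }

F' → g F: PREDICT = { 'g' }
F' → ε: PREDICT = { $, 'g' }

M[F', 'e'] is empty (no production applies)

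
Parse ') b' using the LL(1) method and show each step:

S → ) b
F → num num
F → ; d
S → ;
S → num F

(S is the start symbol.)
LL(1) parsing maintains a stack (initially the start symbol over $) and the input. At each step: if the stack top is a terminal, match it against the current input token; if it is a non-terminal N, replace it with the RHS of M[N, lookahead] (the unique production whose predict set contains the lookahead).

Stack is shown with the top on the left.

Stack  Input  Action
--------------------
S $    ) b $  output S → ) b
) b $  ) b $  match ')'
b $    b $    match 'b'
$      $      accept

The string is accepted.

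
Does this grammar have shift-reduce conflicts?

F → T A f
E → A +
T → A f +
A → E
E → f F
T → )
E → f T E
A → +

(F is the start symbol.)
A shift-reduce conflict occurs when an LR(0) state has both:
  - a complete (reduce) item [A → α .] (dot at the end), and
  - a shift item [B → β . c γ] (dot before a terminal).

Augment with F' → F and build the canonical LR(0) collection (I0 = CLOSURE({[F' → . F]}), then GOTO on every symbol after a dot until no new states appear). It has 16 states:
  I0: { [A → . +], [A → . E], [E → . A +], [E → . f F], [E → . f T E], [F → . T A f], [F' → . F], [T → . )], [T → . A f +] }  — shift
  I1: { [T → ) .] }  — reduce
  I2: { [A → + .] }  — reduce
  I3: { [E → A . +], [T → A . f +] }  — shift
  I4: { [A → E .] }  — reduce
  I5: { [F' → F .] }  — accept
  I6: { [A → . +], [A → . E], [E → . A +], [E → . f F], [E → . f T E], [F → T . A f] }  — shift
  I7: { [A → . +], [A → . E], [E → . A +], [E → . f F], [E → . f T E], [E → f . F], [E → f . T E], [F → . T A f], [T → . )], [T → . A f +] }  — shift
  I8: { [E → f F .] }  — reduce
  I9: { [A → . +], [A → . E], [E → . A +], [E → . f F], [E → . f T E], [E → f T . E], [F → T . A f] }  — shift
  I10: { [E → A . +], [F → T A . f] }  — shift
  I11: { [A → E .], [E → f T E .] }  — 2 reduces
  I12: { [E → A + .] }  — reduce
  I13: { [F → T A f .] }  — reduce
  I14: { [T → A f . +] }  — shift
  I15: { [T → A f + .] }  — reduce

No state contains both a complete item and a shift item.

Answer: No shift-reduce conflicts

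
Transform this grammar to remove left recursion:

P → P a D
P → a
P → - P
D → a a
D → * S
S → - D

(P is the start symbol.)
P is directly left-recursive. The standard transformation for
  A → A α₁ | ... | A α_m | β₁ | ... | β_n
is
  A  → β₁ A' | ... | β_n A'
  A' → α₁ A' | ... | α_m A' | ε

P → a becomes P → a P'
P → - P becomes P → - P P'
P → P a D becomes P' → a D P'
Add P' → ε

Productions for other non-terminals are unchanged:
  D → a a
  D → * S
  S → - D

Resulting grammar:
P → a P'
P → - P P'
P' → a D P'
P' → ε
D → a a
D → * S
S → - D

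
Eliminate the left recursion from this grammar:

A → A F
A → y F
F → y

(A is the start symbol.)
A → y F A'
A' → F A'
A' → ε
F → y

A is directly left-recursive. The standard transformation for
  A → A α₁ | ... | A α_m | β₁ | ... | β_n
is
  A  → β₁ A' | ... | β_n A'
  A' → α₁ A' | ... | α_m A' | ε

A → y F becomes A → y F A'
A → A F becomes A' → F A'
Add A' → ε

Productions for other non-terminals are unchanged:
  F → y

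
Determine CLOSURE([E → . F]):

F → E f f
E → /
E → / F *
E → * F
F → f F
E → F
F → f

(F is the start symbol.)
Start with: [E → . F]
  [E → . F] has the dot before F: add [F → . E f f], [F → . f F], [F → . f]
  [F → . E f f] has the dot before E: add [E → . /], [E → . / F *], [E → . * F]
No further items can be added.

CLOSURE = { [E → . * F], [E → . / F *], [E → . /], [E → . F], [F → . E f f], [F → . f F], [F → . f] }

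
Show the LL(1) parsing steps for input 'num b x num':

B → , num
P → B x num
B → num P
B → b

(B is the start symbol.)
LL(1) parsing maintains a stack (initially the start symbol over $) and the input. At each step: if the stack top is a terminal, match it against the current input token; if it is a non-terminal N, replace it with the RHS of M[N, lookahead] (the unique production whose predict set contains the lookahead).

Stack is shown with the top on the left.

Stack      Input          Action
--------------------------------
B $        num b x num $  output B → num P
num P $    num b x num $  match 'num'
P $        b x num $      output P → B x num
B x num $  b x num $      output B → b
b x num $  b x num $      match 'b'
x num $    x num $        match 'x'
num $      num $          match 'num'
$          $              accept

The string is accepted.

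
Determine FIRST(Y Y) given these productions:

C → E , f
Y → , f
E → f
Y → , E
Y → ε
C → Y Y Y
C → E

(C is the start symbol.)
FIRST sets of the non-terminals involved (from the grammar, by fixed-point iteration):
  FIRST(Y) = { ',', ε }

To compute FIRST(Y Y), process the symbols left to right:
Symbol Y is a non-terminal. Add FIRST(Y) \ {ε} = { ',' }
Y is nullable (ε ∈ FIRST(Y)), continue to the next symbol.
Symbol Y is a non-terminal. Add FIRST(Y) \ {ε} = { ',' }
Y is nullable (ε ∈ FIRST(Y)), continue to the next symbol.
All symbols are nullable, so ε is in the result.
FIRST(Y Y) = { ',', ε }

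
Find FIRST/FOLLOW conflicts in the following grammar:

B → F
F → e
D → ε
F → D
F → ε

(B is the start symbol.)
No FIRST/FOLLOW conflicts.

A FIRST/FOLLOW conflict occurs when a non-terminal N has a nullable alternative N → β (β ⇒* ε) and another alternative N → α with FIRST(α) ∩ FOLLOW(N) ≠ ∅: on such a lookahead the parser cannot decide between expanding α and letting N vanish via β.

Nullable non-terminals: B, D, F.
FIRST sets used below: FIRST(D) = { ε }
B has a nullable alternative but only one production, so nothing to check.
D has a nullable alternative but only one production, so nothing to check.

F: nullable alternative(s) F → D, F → ε; FOLLOW(F) = { $ }
  F → e: FIRST \ {ε} = { 'e' } — disjoint from FOLLOW(F)
  F → D: FIRST \ {ε} = { } — disjoint from FOLLOW(F)
  F → ε: FIRST \ {ε} = { } — disjoint from FOLLOW(F)

No FIRST/FOLLOW conflicts found.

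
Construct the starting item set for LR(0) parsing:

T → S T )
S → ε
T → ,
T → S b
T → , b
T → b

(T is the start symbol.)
{ [S → .], [T → . , b], [T → . ,], [T → . S T )], [T → . S b], [T → . b], [T' → . T] }

First, augment the grammar with T' → T
I₀ = CLOSURE({ [T' → . T] }):
  [T' → . T] has the dot before T: add [T → . S T )], [T → . ,], [T → . S b], [T → . , b], [T → . b]
  [T → . S T )] has the dot before S: add [S → .]
No further items can be added.

I₀ = { [S → .], [T → . , b], [T → . ,], [T → . S T )], [T → . S b], [T → . b], [T' → . T] }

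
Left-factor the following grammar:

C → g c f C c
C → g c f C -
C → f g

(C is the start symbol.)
C → g c f C C'
C' → c
C' → -
C → f g

Left-factoring transforms A → αβ₁ | αβ₂ into A → αA' and A' → β₁ | β₂
(α is the longest common prefix among the alternatives). Repeat until
no nonterminal has two alternatives with a common prefix.

Round 1: C has alternatives sharing prefix 'g c f C'. Introduce C': C → g c f C C'
  Add: C' → c
  Add: C' → -

No remaining common prefixes — done.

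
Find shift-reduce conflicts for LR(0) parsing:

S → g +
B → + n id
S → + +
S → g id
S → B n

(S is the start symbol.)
A shift-reduce conflict occurs when an LR(0) state has both:
  - a complete (reduce) item [A → α .] (dot at the end), and
  - a shift item [B → β . c γ] (dot before a terminal).

Augment with S' → S and build the canonical LR(0) collection (I0 = CLOSURE({[S' → . S]}), then GOTO on every symbol after a dot until no new states appear). It has 11 states:
  I0: { [B → . + n id], [S → . + +], [S → . B n], [S → . g +], [S → . g id], [S' → . S] }  — shift
  I1: { [B → + . n id], [S → + . +] }  — shift
  I2: { [S → B . n] }  — shift
  I3: { [S' → S .] }  — accept
  I4: { [S → g . +], [S → g . id] }  — shift
  I5: { [S → g + .] }  — reduce
  I6: { [S → g id .] }  — reduce
  I7: { [S → B n .] }  — reduce
  I8: { [S → + + .] }  — reduce
  I9: { [B → + n . id] }  — shift
  I10: { [B → + n id .] }  — reduce

No state contains both a complete item and a shift item.

Answer: No shift-reduce conflicts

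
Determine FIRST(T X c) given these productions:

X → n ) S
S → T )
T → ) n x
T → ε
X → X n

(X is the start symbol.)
{ ')', 'n' }

FIRST sets of the non-terminals involved (from the grammar, by fixed-point iteration):
  FIRST(T) = { ')', ε }
  FIRST(X) = { 'n' }

To compute FIRST(T X c), process the symbols left to right:
Symbol T is a non-terminal. Add FIRST(T) \ {ε} = { ')' }
T is nullable (ε ∈ FIRST(T)), continue to the next symbol.
Symbol X is a non-terminal. Add FIRST(X) \ {ε} = { 'n' }
X is not nullable (ε ∉ FIRST(X)), so stop here.
FIRST(T X c) = { ')', 'n' }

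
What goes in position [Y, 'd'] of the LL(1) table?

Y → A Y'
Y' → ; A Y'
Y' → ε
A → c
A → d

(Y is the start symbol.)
Y → A Y'

To find M[Y, 'd'], we find productions for Y where 'd' is in the predict set (PREDICT(N → α) = (FIRST(α) \ {ε}) ∪ (FOLLOW(N) if α ⇒* ε)).

Relevant sets:
  FIRST(A) = { 'c', 'd' }

Y → A Y': PREDICT = { 'c', 'd' }
  'd' is in predict set, so this production goes in M[Y, 'd']

M[Y, 'd'] = Y → A Y'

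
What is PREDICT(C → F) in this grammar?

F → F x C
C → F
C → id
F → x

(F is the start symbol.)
PREDICT(C → F) = (FIRST(RHS) \ {ε}) ∪ (FOLLOW(C) if ε ∈ FIRST(RHS), i.e. RHS ⇒* ε)
FIRST(F) = { 'x' }
FIRST(F) = { 'x' }
ε ∉ FIRST(F), so FOLLOW(C) is not added.
PREDICT(C → F) = { 'x' }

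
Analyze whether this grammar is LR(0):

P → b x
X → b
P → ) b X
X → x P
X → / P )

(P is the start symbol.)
Yes, the grammar is LR(0)

Augment with P' → P and build the canonical LR(0) collection (I0 = CLOSURE({[P' → . P]}), then GOTO on every symbol after a dot until no new states appear). It has 13 states:
  I0: { [P → . ) b X], [P → . b x], [P' → . P] }  — shift
  I1: { [P → ) . b X] }  — shift
  I2: { [P' → P .] }  — accept
  I3: { [P → b . x] }  — shift
  I4: { [P → b x .] }  — reduce
  I5: { [P → ) b . X], [X → . / P )], [X → . b], [X → . x P] }  — shift
  I6: { [P → . ) b X], [P → . b x], [X → / . P )] }  — shift
  I7: { [P → ) b X .] }  — reduce
  I8: { [X → b .] }  — reduce
  I9: { [P → . ) b X], [P → . b x], [X → x . P] }  — shift
  I10: { [X → x P .] }  — reduce
  I11: { [X → / P . )] }  — shift
  I12: { [X → / P ) .] }  — reduce

Every state is either a pure shift/goto state or contains exactly one complete item and nothing to shift — no conflicts. The grammar is LR(0).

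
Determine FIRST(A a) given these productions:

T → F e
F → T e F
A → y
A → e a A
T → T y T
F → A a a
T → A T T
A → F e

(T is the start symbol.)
FIRST sets of the non-terminals involved (from the grammar, by fixed-point iteration):
  FIRST(A) = { 'e', 'y' }

To compute FIRST(A a), process the symbols left to right:
Symbol A is a non-terminal. Add FIRST(A) \ {ε} = { 'e', 'y' }
A is not nullable (ε ∉ FIRST(A)), so stop here.
FIRST(A a) = { 'e', 'y' }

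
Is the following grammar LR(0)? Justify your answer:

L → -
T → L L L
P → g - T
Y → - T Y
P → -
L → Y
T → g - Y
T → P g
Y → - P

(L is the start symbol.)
A grammar is LR(0) if no state in the canonical LR(0) collection has:
  - both a shift item (dot before a terminal) and a complete item (shift-reduce conflict), or
  - two or more complete items (reduce-reduce conflict; the accept item [L' → L .] counts as a complete item here).

Augment with L' → L and build the canonical LR(0) collection (I0 = CLOSURE({[L' → . L]}), then GOTO on every symbol after a dot until no new states appear). It has 18 states:
  I0: { [L → . -], [L → . Y], [L' → . L], [Y → . - P], [Y → . - T Y] }  — shift
  I1: { [L → - .], [L → . -], [L → . Y], [P → . -], [P → . g - T], [T → . L L L], [T → . P g], [T → . g - Y], [Y → - . P], [Y → - . T Y], [Y → . - P], [Y → . - T Y] }  — shift, reduce
  I2: { [L' → L .] }  — accept
  I3: { [L → Y .] }  — reduce
  I4: { [L → - .], [L → . -], [L → . Y], [P → - .], [P → . -], [P → . g - T], [T → . L L L], [T → . P g], [T → . g - Y], [Y → - . P], [Y → - . T Y], [Y → . - P], [Y → . - T Y] }  — shift, 2 reduces
  I5: { [L → . -], [L → . Y], [T → L . L L], [Y → . - P], [Y → . - T Y] }  — shift
  I6: { [T → P . g], [Y → - P .] }  — shift, reduce
  I7: { [Y → - T . Y], [Y → . - P], [Y → . - T Y] }  — shift
  I8: { [P → g . - T], [T → g . - Y] }  — shift
  I9: { [L → . -], [L → . Y], [P → . -], [P → . g - T], [P → g - . T], [T → . L L L], [T → . P g], [T → . g - Y], [T → g - . Y], [Y → . - P], [Y → . - T Y] }  — shift
  I10: { [T → P . g] }  — shift
  I11: { [P → g - T .] }  — reduce
  I12: { [L → Y .], [T → g - Y .] }  — 2 reduces
  I13: { [T → P g .] }  — reduce
  I14: { [L → . -], [L → . Y], [P → . -], [P → . g - T], [T → . L L L], [T → . P g], [T → . g - Y], [Y → - . P], [Y → - . T Y], [Y → . - P], [Y → . - T Y] }  — shift
  I15: { [Y → - T Y .] }  — reduce
  I16: { [L → . -], [L → . Y], [T → L L . L], [Y → . - P], [Y → . - T Y] }  — shift
  I17: { [T → L L L .] }  — reduce

Conflict in state I1:
  Shift-reduce conflict between [L → - .] and [L → . -]
So the grammar is NOT LR(0).

Answer: No. Shift-reduce conflict between [L → - .] and [L → . -]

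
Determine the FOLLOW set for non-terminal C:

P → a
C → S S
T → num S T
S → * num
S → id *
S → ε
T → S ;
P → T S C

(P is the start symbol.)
To compute FOLLOW(C), find every occurrence of C on a right-hand side N → α C β: add FIRST(β) \ {ε}, and if β is empty or nullable also add FOLLOW(N). Iterate to a fixed point.

In P → T S C: C is at the end, add FOLLOW(P)

The FOLLOW sets referred to above (computed the same way, to a fixed point):
  FOLLOW(P) = { $ }

Taking the union: FOLLOW(C) = { $ }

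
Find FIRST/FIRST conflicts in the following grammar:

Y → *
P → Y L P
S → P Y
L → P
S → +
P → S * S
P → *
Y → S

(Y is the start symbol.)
Yes. Y → '*' / Y → S on { '*' }; P → Y L P / P → S '*' S on { '*', '+' }; P → Y L P / P → '*' on { '*' }; P → S '*' S / P → '*' on { '*' }; S → P Y / S → '+' on { '+' }

A FIRST/FIRST conflict occurs when two productions N → α and N → β for the same non-terminal have FIRST(α) ∩ FIRST(β) ≠ ∅ (with ε ∈ FIRST of a nullable right-hand side, so two nullable alternatives also conflict).

FIRST sets of the non-terminals at (or reachable through a nullable prefix from) the front of some alternative:
  FIRST(S) = { '*', '+' }
  FIRST(Y) = { '*', '+' }
  FIRST(P) = { '*', '+' }

Productions for Y:
  Y → *: FIRST = { '*' }
  Y → S: FIRST = { '*', '+' }
Productions for P:
  P → Y L P: FIRST = { '*', '+' }
  P → S * S: FIRST = { '*', '+' }
  P → *: FIRST = { '*' }
Productions for S:
  S → P Y: FIRST = { '*', '+' }
  S → +: FIRST = { '+' }
L has only one production, so no FIRST/FIRST conflict is possible there.

Conflict for Y: Y → * and Y → S
  Overlap: { '*' }
Conflict for P: P → Y L P and P → S * S
  Overlap: { '*', '+' }
Conflict for P: P → Y L P and P → *
  Overlap: { '*' }
Conflict for P: P → S * S and P → *
  Overlap: { '*' }
Conflict for S: S → P Y and S → +
  Overlap: { '+' }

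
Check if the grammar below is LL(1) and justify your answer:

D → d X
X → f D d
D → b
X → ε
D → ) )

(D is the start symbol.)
Yes, the grammar is LL(1).

A grammar is LL(1) if for each non-terminal N with multiple productions, the predict sets of those productions are pairwise disjoint, where PREDICT(N → α) = (FIRST(α) \ {ε}) ∪ (FOLLOW(N) if α ⇒* ε).

Relevant sets:
  FOLLOW(X) = { $, 'd' }

For D:
  PREDICT(D → d X) = { 'd' }
  PREDICT(D → b) = { 'b' }
  PREDICT(D → ')' ')') = { ')' }
For X:
  PREDICT(X → f D d) = { 'f' }
  PREDICT(X → ε) = { $, 'd' }

All predict sets are disjoint. The grammar IS LL(1).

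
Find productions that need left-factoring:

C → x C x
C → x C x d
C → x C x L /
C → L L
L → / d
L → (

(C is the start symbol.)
Yes, C has productions with common prefix 'x C x'

Left-factoring is needed when two productions for the same non-terminal
share a common prefix on the right-hand side.

Productions for C:
  C → x C x
  C → x C x d
  C → x C x L /
  C → L L
Productions for L:
  L → / d
  L → (

Found common prefix 'x C x' in productions for C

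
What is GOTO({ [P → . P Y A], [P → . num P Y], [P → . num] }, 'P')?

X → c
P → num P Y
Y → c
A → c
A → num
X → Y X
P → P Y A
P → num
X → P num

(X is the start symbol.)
{ [P → P . Y A], [Y → . c] }

GOTO(I, 'P') = CLOSURE({ [A → αX.β] : [A → α.Xβ] ∈ I, X = 'P' })

Items with dot before 'P', with the dot advanced:
  [P → . P Y A] → [P → P . Y A]
Closure of the advanced items:
  [P → P . Y A] has the dot before Y: add [Y → . c]

GOTO = { [P → P . Y A], [Y → . c] }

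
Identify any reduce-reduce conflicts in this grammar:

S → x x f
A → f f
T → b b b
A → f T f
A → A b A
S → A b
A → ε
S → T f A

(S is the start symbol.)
A reduce-reduce conflict occurs when an LR(0) state has two complete items [A → α .] and [B → β .] — both call for a reduction, and with no lookahead the parser cannot choose between them.

Augment with S' → S and build the canonical LR(0) collection (I0 = CLOSURE({[S' → . S]}), then GOTO on every symbol after a dot until no new states appear). It has 19 states:
  I0: { [A → . A b A], [A → . f T f], [A → . f f], [A → .], [S → . A b], [S → . T f A], [S → . x x f], [S' → . S], [T → . b b b] }  — shift, reduce
  I1: { [A → A . b A], [S → A . b] }  — shift
  I2: { [S' → S .] }  — accept
  I3: { [S → T . f A] }  — shift
  I4: { [T → b . b b] }  — shift
  I5: { [A → f . T f], [A → f . f], [T → . b b b] }  — shift
  I6: { [S → x . x f] }  — shift
  I7: { [S → x x . f] }  — shift
  I8: { [S → x x f .] }  — reduce
  I9: { [A → f T . f] }  — shift
  I10: { [A → f f .] }  — reduce
  I11: { [A → f T f .] }  — reduce
  I12: { [T → b b . b] }  — shift
  I13: { [T → b b b .] }  — reduce
  I14: { [A → . A b A], [A → . f T f], [A → . f f], [A → .], [S → T f . A] }  — shift, reduce
  I15: { [A → A . b A], [S → T f A .] }  — shift, reduce
  I16: { [A → . A b A], [A → . f T f], [A → . f f], [A → .], [A → A b . A] }  — shift, reduce
  I17: { [A → A . b A], [A → A b A .] }  — shift, reduce
  I18: { [A → . A b A], [A → . f T f], [A → . f f], [A → .], [A → A b . A], [S → A b .] }  — shift, 2 reduces

I18 contains complete items [A → .], [S → A b .] — reduce-reduce conflict.

Answer: Yes — I18: [A → .] vs [S → A b .]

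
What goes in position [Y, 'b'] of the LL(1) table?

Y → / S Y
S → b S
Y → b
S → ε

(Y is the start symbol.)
Y → b

To find M[Y, 'b'], we find productions for Y where 'b' is in the predict set (PREDICT(N → α) = (FIRST(α) \ {ε}) ∪ (FOLLOW(N) if α ⇒* ε)).

Y → / S Y: PREDICT = { '/' }
Y → b: PREDICT = { 'b' }
  'b' is in predict set, so this production goes in M[Y, 'b']

M[Y, 'b'] = Y → b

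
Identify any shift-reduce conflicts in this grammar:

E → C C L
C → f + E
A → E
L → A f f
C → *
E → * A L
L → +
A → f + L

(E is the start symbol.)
A shift-reduce conflict occurs when an LR(0) state has both:
  - a complete (reduce) item [A → α .] (dot at the end), and
  - a shift item [B → β . c γ] (dot before a terminal).

Augment with E' → E and build the canonical LR(0) collection (I0 = CLOSURE({[E' → . E]}), then GOTO on every symbol after a dot until no new states appear). It has 21 states:
  I0: { [C → . *], [C → . f + E], [E → . * A L], [E → . C C L], [E' → . E] }  — shift
  I1: { [A → . E], [A → . f + L], [C → * .], [C → . *], [C → . f + E], [E → * . A L], [E → . * A L], [E → . C C L] }  — shift, reduce
  I2: { [C → . *], [C → . f + E], [E → C . C L] }  — shift
  I3: { [E' → E .] }  — accept
  I4: { [C → f . + E] }  — shift
  I5: { [C → . *], [C → . f + E], [C → f + . E], [E → . * A L], [E → . C C L] }  — shift
  I6: { [C → f + E .] }  — reduce
  I7: { [C → * .] }  — reduce
  I8: { [A → . E], [A → . f + L], [C → . *], [C → . f + E], [E → . * A L], [E → . C C L], [E → C C . L], [L → . +], [L → . A f f] }  — shift
  I9: { [L → + .] }  — reduce
  I10: { [L → A . f f] }  — shift
  I11: { [A → E .] }  — reduce
  I12: { [E → C C L .] }  — reduce
  I13: { [A → f . + L], [C → f . + E] }  — shift
  I14: { [A → . E], [A → . f + L], [A → f + . L], [C → . *], [C → . f + E], [C → f + . E], [E → . * A L], [E → . C C L], [L → . +], [L → . A f f] }  — shift
  I15: { [A → E .], [C → f + E .] }  — 2 reduces
  I16: { [A → f + L .] }  — reduce
  I17: { [L → A f . f] }  — shift
  I18: { [L → A f f .] }  — reduce
  I19: { [A → . E], [A → . f + L], [C → . *], [C → . f + E], [E → * A . L], [E → . * A L], [E → . C C L], [L → . +], [L → . A f f] }  — shift
  I20: { [E → * A L .] }  — reduce

I1 contains reduce item [C → * .] and shift items [A → . f + L], [C → . *], [C → . f + E], [E → . * A L] — shift-reduce conflict.

Answer: Yes — I1: [C → * .] vs [A → . f + L]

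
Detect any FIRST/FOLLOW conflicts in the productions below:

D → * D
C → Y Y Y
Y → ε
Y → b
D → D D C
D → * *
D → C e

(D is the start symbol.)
A FIRST/FOLLOW conflict occurs when a non-terminal N has a nullable alternative N → β (β ⇒* ε) and another alternative N → α with FIRST(α) ∩ FOLLOW(N) ≠ ∅: on such a lookahead the parser cannot decide between expanding α and letting N vanish via β.

Nullable non-terminals: C, Y.
C has a nullable alternative but only one production, so nothing to check.

Y: nullable alternative(s) Y → ε; FOLLOW(Y) = { $, '*', 'b', 'e' }
  Y → ε: FIRST \ {ε} = { } — this is the only nullable alternative, skip
  Y → b: FIRST \ {ε} = { 'b' } — overlaps FOLLOW(Y) on { 'b' }: CONFLICT

D has no nullable alternative, so no FIRST/FOLLOW check is needed there.

So the grammar has 1 FIRST/FOLLOW conflict (marked CONFLICT above).

Answer: Yes. Y → b with FOLLOW(Y) on { 'b' }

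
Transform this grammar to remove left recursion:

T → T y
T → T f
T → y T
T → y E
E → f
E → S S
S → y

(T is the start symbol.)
T → y T T'
T → y E T'
T' → y T'
T' → f T'
T' → ε
E → f
E → S S
S → y

T is directly left-recursive. The standard transformation for
  A → A α₁ | ... | A α_m | β₁ | ... | β_n
is
  A  → β₁ A' | ... | β_n A'
  A' → α₁ A' | ... | α_m A' | ε

T → y T becomes T → y T T'
T → y E becomes T → y E T'
T → T y becomes T' → y T'
T → T f becomes T' → f T'
Add T' → ε

Productions for other non-terminals are unchanged:
  E → f
  E → S S
  S → y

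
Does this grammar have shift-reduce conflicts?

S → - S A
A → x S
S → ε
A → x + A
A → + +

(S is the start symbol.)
A shift-reduce conflict occurs when an LR(0) state has both:
  - a complete (reduce) item [A → α .] (dot at the end), and
  - a shift item [B → β . c γ] (dot before a terminal).

Augment with S' → S and build the canonical LR(0) collection (I0 = CLOSURE({[S' → . S]}), then GOTO on every symbol after a dot until no new states appear). It has 11 states:
  I0: { [S → . - S A], [S → .], [S' → . S] }  — shift, reduce
  I1: { [S → - . S A], [S → . - S A], [S → .] }  — shift, reduce
  I2: { [S' → S .] }  — accept
  I3: { [A → . + +], [A → . x + A], [A → . x S], [S → - S . A] }  — shift
  I4: { [A → + . +] }  — shift
  I5: { [S → - S A .] }  — reduce
  I6: { [A → x . + A], [A → x . S], [S → . - S A], [S → .] }  — shift, reduce
  I7: { [A → . + +], [A → . x + A], [A → . x S], [A → x + . A] }  — shift
  I8: { [A → x S .] }  — reduce
  I9: { [A → x + A .] }  — reduce
  I10: { [A → + + .] }  — reduce

I0 contains reduce item [S → .] and shift item [S → . - S A] — shift-reduce conflict.
I1 contains reduce item [S → .] and shift item [S → . - S A] — shift-reduce conflict.
I6 contains reduce item [S → .] and shift items [A → x . + A], [S → . - S A] — shift-reduce conflict.

Answer: Yes — I0: [S → .] vs [S → . - S A]; I1: [S → .] vs [S → . - S A]; I6: [S → .] vs [A → x . + A]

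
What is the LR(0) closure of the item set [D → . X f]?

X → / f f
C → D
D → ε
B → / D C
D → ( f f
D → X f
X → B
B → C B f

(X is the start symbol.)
{ [B → . / D C], [B → . C B f], [C → . D], [D → . ( f f], [D → . X f], [D → .], [X → . / f f], [X → . B] }

Start with: [D → . X f]
  [D → . X f] has the dot before X: add [X → . / f f], [X → . B]
  [X → . B] has the dot before B: add [B → . / D C], [B → . C B f]
  [B → . C B f] has the dot before C: add [C → . D]
  [C → . D] has the dot before D: add [D → .], [D → . ( f f]
No further items can be added.

CLOSURE = { [B → . / D C], [B → . C B f], [C → . D], [D → . ( f f], [D → . X f], [D → .], [X → . / f f], [X → . B] }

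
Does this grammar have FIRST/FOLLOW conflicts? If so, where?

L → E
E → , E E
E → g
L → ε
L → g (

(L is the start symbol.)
No FIRST/FOLLOW conflicts.

A FIRST/FOLLOW conflict occurs when a non-terminal N has a nullable alternative N → β (β ⇒* ε) and another alternative N → α with FIRST(α) ∩ FOLLOW(N) ≠ ∅: on such a lookahead the parser cannot decide between expanding α and letting N vanish via β.

Nullable non-terminals: L.
FIRST sets used below: FIRST(E) = { ',', 'g' }

L: nullable alternative(s) L → ε; FOLLOW(L) = { $ }
  L → E: FIRST \ {ε} = { ',', 'g' } — disjoint from FOLLOW(L)
  L → ε: FIRST \ {ε} = { } — this is the only nullable alternative, skip
  L → g (: FIRST \ {ε} = { 'g' } — disjoint from FOLLOW(L)

E has no nullable alternative, so no FIRST/FOLLOW check is needed there.

No FIRST/FOLLOW conflicts found.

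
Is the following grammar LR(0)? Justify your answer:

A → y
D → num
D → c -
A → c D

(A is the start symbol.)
Yes, the grammar is LR(0)

A grammar is LR(0) if no state in the canonical LR(0) collection has:
  - both a shift item (dot before a terminal) and a complete item (shift-reduce conflict), or
  - two or more complete items (reduce-reduce conflict; the accept item [A' → A .] counts as a complete item here).

Augment with A' → A and build the canonical LR(0) collection (I0 = CLOSURE({[A' → . A]}), then GOTO on every symbol after a dot until no new states appear). It has 8 states:
  I0: { [A → . c D], [A → . y], [A' → . A] }  — shift
  I1: { [A' → A .] }  — accept
  I2: { [A → c . D], [D → . c -], [D → . num] }  — shift
  I3: { [A → y .] }  — reduce
  I4: { [A → c D .] }  — reduce
  I5: { [D → c . -] }  — shift
  I6: { [D → num .] }  — reduce
  I7: { [D → c - .] }  — reduce

Every state is either a pure shift/goto state or contains exactly one complete item and nothing to shift — no conflicts. The grammar is LR(0).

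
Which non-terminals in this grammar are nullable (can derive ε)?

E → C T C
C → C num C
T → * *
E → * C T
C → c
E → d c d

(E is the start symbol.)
None

There are no ε-productions, so no non-terminal can derive ε.
No non-terminals are nullable.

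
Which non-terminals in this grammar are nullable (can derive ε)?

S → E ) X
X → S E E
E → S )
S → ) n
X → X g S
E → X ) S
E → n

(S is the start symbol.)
A non-terminal is nullable if it can derive ε (the empty string): either it has an ε-production, or it has a production whose right-hand side consists entirely of nullable non-terminals.

There are no ε-productions, so no non-terminal can derive ε.
No non-terminals are nullable.

Answer: None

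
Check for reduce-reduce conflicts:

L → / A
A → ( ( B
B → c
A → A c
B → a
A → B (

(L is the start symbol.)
No reduce-reduce conflicts

A reduce-reduce conflict occurs when an LR(0) state has two complete items [A → α .] and [B → β .] — both call for a reduction, and with no lookahead the parser cannot choose between them.

Augment with L' → L and build the canonical LR(0) collection (I0 = CLOSURE({[L' → . L]}), then GOTO on every symbol after a dot until no new states appear). It has 12 states:
  I0: { [L → . / A], [L' → . L] }  — shift
  I1: { [A → . ( ( B], [A → . A c], [A → . B (], [B → . a], [B → . c], [L → / . A] }  — shift
  I2: { [L' → L .] }  — accept
  I3: { [A → ( . ( B] }  — shift
  I4: { [A → A . c], [L → / A .] }  — shift, reduce
  I5: { [A → B . (] }  — shift
  I6: { [B → a .] }  — reduce
  I7: { [B → c .] }  — reduce
  I8: { [A → B ( .] }  — reduce
  I9: { [A → A c .] }  — reduce
  I10: { [A → ( ( . B], [B → . a], [B → . c] }  — shift
  I11: { [A → ( ( B .] }  — reduce

No state contains more than one complete item.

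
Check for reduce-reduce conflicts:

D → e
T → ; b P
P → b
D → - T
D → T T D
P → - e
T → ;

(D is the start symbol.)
A reduce-reduce conflict occurs when an LR(0) state has two complete items [A → α .] and [B → β .] — both call for a reduction, and with no lookahead the parser cannot choose between them.

Augment with D' → D and build the canonical LR(0) collection (I0 = CLOSURE({[D' → . D]}), then GOTO on every symbol after a dot until no new states appear). It has 14 states:
  I0: { [D → . - T], [D → . T T D], [D → . e], [D' → . D], [T → . ; b P], [T → . ;] }  — shift
  I1: { [D → - . T], [T → . ; b P], [T → . ;] }  — shift
  I2: { [T → ; . b P], [T → ; .] }  — shift, reduce
  I3: { [D' → D .] }  — accept
  I4: { [D → T . T D], [T → . ; b P], [T → . ;] }  — shift
  I5: { [D → e .] }  — reduce
  I6: { [D → . - T], [D → . T T D], [D → . e], [D → T T . D], [T → . ; b P], [T → . ;] }  — shift
  I7: { [D → T T D .] }  — reduce
  I8: { [P → . - e], [P → . b], [T → ; b . P] }  — shift
  I9: { [P → - . e] }  — shift
  I10: { [T → ; b P .] }  — reduce
  I11: { [P → b .] }  — reduce
  I12: { [P → - e .] }  — reduce
  I13: { [D → - T .] }  — reduce

No state contains more than one complete item.

Answer: No reduce-reduce conflicts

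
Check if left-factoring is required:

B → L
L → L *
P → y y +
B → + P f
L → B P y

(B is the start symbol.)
Left-factoring is needed when two productions for the same non-terminal
share a common prefix on the right-hand side.

Productions for B:
  B → L
  B → + P f
Productions for L:
  L → L *
  L → B P y

No common prefixes found.

Answer: No, left-factoring is not needed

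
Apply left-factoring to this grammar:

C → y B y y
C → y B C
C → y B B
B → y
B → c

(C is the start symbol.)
C → y B C'
C' → y y
C' → C
C' → B
B → y
B → c

Left-factoring transforms A → αβ₁ | αβ₂ into A → αA' and A' → β₁ | β₂
(α is the longest common prefix among the alternatives). Repeat until
no nonterminal has two alternatives with a common prefix.

Round 1: C has alternatives sharing prefix 'y B'. Introduce C': C → y B C'
  Add: C' → y y
  Add: C' → C
  Add: C' → B

No remaining common prefixes — done.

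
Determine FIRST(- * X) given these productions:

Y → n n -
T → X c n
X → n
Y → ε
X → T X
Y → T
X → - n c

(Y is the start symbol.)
{ '-' }

To compute FIRST(- * X), process the symbols left to right:
Symbol - is a terminal. Add '-' and stop.
FIRST(- * X) = { '-' }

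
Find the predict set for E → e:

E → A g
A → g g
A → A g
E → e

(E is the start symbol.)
PREDICT(E → e) = (FIRST(RHS) \ {ε}) ∪ (FOLLOW(E) if ε ∈ FIRST(RHS), i.e. RHS ⇒* ε)
FIRST(e) = { 'e' }
ε ∉ FIRST(e), so FOLLOW(E) is not added.
PREDICT(E → e) = { 'e' }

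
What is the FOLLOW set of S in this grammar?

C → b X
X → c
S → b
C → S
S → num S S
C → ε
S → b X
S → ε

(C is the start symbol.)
To compute FOLLOW(S), find every occurrence of S on a right-hand side N → α S β: add FIRST(β) \ {ε}, and if β is empty or nullable also add FOLLOW(N). Iterate to a fixed point.

In C → S: S is at the end, add FOLLOW(C)
In S → num S S: S is followed by S, add FIRST(S) \ {ε} = { 'b', 'num' }
  S is nullable, so FOLLOW(S) is also included — that is the set being defined, nothing new
In S → num S S: S is at the end; this adds FOLLOW(S) to itself — nothing new

The FOLLOW sets referred to above (computed the same way, to a fixed point):
  FOLLOW(C) = { $ }

Taking the union: FOLLOW(S) = { $, 'b', 'num' }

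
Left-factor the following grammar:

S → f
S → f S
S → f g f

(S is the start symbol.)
Left-factoring transforms A → αβ₁ | αβ₂ into A → αA' and A' → β₁ | β₂
(α is the longest common prefix among the alternatives). Repeat until
no nonterminal has two alternatives with a common prefix.

Round 1: S has alternatives sharing prefix 'f'. Introduce S': S → f S'
  Add: S' → ε
  Add: S' → S
  Add: S' → g f

No remaining common prefixes — done.

Resulting grammar:
S → f S'
S' → ε
S' → S
S' → g f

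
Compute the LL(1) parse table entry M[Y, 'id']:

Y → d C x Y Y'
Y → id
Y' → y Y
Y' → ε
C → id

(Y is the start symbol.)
Y → id

To find M[Y, 'id'], we find productions for Y where 'id' is in the predict set (PREDICT(N → α) = (FIRST(α) \ {ε}) ∪ (FOLLOW(N) if α ⇒* ε)).

Y → d C x Y Y': PREDICT = { 'd' }
Y → id: PREDICT = { 'id' }
  'id' is in predict set, so this production goes in M[Y, 'id']

M[Y, 'id'] = Y → id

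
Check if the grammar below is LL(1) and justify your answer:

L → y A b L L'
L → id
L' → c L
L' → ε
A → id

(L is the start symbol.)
A grammar is LL(1) if for each non-terminal N with multiple productions, the predict sets of those productions are pairwise disjoint, where PREDICT(N → α) = (FIRST(α) \ {ε}) ∪ (FOLLOW(N) if α ⇒* ε).

Relevant sets:
  FOLLOW(L') = { $, 'c' }

For L:
  PREDICT(L → y A b L L') = { 'y' }
  PREDICT(L → id) = { 'id' }
For L':
  PREDICT(L' → c L) = { 'c' }
  PREDICT(L' → ε) = { $, 'c' }
A has a single production, so nothing to check there.

Conflict found: Predict set conflict for L': { 'c' }
The grammar is NOT LL(1).

Answer: No. Predict set conflict for L': { 'c' }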